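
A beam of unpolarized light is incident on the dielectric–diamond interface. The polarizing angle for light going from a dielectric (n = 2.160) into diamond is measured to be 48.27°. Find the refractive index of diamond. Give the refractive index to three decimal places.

n ≈ 2.422

Brewster's law: tan θ_B = n₂/n₁ (light incident in a dielectric, refracted into diamond).
n₂ = n₁ tan θ_B = 2.160 × tan 48.27° = 2.422.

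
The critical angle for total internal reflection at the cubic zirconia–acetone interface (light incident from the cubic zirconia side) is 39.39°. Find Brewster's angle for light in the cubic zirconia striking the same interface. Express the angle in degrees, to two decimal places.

At the critical angle sin θ_c = n₂/n₁, giving n₂/n₁ = sin 39.39° = 0.6346.
Then tan θ_B = n₂/n₁ = 0.6346, so θ_B = arctan 0.6346 = 32.40°.

θ_B ≈ 32.40°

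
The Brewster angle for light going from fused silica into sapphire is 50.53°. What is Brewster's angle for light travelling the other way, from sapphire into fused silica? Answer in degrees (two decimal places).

θ_B' ≈ 39.47°

The two Brewster angles are complementary: θ_B' = 90° − θ_B = 90° − 50.53° = 39.47°.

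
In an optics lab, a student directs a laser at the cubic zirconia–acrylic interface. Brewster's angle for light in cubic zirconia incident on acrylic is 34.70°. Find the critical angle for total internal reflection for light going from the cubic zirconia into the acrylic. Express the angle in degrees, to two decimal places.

n₂/n₁ = tan 34.70° = 0.6924; the critical angle satisfies sin θ_c = n₂/n₁.
θ_c = arcsin(0.6924) = 43.82°.

θ_c ≈ 43.82°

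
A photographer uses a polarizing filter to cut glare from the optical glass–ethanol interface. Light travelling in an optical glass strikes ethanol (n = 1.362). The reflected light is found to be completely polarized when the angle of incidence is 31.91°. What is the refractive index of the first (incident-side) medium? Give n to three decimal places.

n ≈ 2.187

Brewster's law: tan θ_B = n₂/n₁ (light incident in an optical glass, refracted into ethanol).
n₁ = n₂ / tan θ_B = 1.362 / tan 31.91° = 2.187.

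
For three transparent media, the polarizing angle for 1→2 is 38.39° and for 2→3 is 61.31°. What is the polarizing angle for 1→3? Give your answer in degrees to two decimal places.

tan θ_B(1→2) = n₂/n₁ = tan 38.39° = 0.7923.
tan θ_B(2→3) = n₃/n₂ = tan 61.31° = 1.8273.
So n₃/n₁ = (n₂/n₁)(n₃/n₂) = 0.7923 × 1.8273 = 1.4478.
θ_B(1→3) = arctan(1.4478) = 55.37°.

θ_B ≈ 55.37°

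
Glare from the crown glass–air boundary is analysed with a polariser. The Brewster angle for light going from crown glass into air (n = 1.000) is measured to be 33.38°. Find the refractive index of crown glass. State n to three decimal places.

Full polarization of the reflected beam means tan θ_B = n₂/n₁, where n₁ is the incident medium (crown glass).
n₁ = n₂ / tan θ_B = 1.000 / tan 33.38° = 1.518.

n ≈ 1.518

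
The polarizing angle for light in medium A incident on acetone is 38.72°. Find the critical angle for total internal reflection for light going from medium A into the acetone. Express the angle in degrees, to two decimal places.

n₂/n₁ = tan 38.72° = 0.8017; the critical angle satisfies sin θ_c = n₂/n₁.
θ_c = arcsin(0.8017) = 53.30°.

θ_c ≈ 53.30°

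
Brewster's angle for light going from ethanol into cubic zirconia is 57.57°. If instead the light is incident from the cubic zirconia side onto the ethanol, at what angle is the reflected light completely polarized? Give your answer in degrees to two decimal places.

θ_B' ≈ 32.43°

tan θ_B' = n₁/n₂ = 1/tan θ_B, so θ_B' = 90° − θ_B.
θ_B' = 90° − 57.57° = 32.43°.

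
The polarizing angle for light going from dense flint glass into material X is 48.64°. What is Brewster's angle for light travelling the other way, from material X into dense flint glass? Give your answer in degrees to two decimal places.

tan θ_B' = n₁/n₂ = 1/tan θ_B, so θ_B' = 90° − θ_B.
θ_B' = 90° − 48.64° = 41.36°.

θ_B' ≈ 41.36°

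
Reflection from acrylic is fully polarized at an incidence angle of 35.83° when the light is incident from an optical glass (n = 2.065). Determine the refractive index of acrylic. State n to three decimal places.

n ≈ 1.491

At the polarizing angle, tan θ_B = n₂/n₁ with n₁ on the incident side (an optical glass) and n₂ on the transmitted side (acrylic).
n₂ = n₁ tan θ_B = 2.065 × tan 35.83° = 1.491.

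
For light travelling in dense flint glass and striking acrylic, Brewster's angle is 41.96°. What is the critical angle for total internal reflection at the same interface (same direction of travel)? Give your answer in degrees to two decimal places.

tan θ_B = n₂/n₁ = tan 41.96° = 0.8991.
Total internal reflection: sin θ_c = n₂/n₁ = 0.8991.
θ_c = arcsin(0.8991) = 64.05°.

θ_c ≈ 64.05°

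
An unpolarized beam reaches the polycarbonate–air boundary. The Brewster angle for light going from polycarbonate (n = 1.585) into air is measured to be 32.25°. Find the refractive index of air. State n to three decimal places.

Full polarization of the reflected beam means tan θ_B = n₂/n₁, where n₁ is the incident medium (polycarbonate).
n₂ = n₁ tan θ_B = 1.585 × tan 32.25° = 1.000.

n ≈ 1.000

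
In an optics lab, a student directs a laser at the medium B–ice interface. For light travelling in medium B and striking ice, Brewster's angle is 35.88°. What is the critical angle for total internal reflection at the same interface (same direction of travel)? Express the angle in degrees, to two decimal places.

n₂/n₁ = tan 35.88° = 0.7233; the critical angle satisfies sin θ_c = n₂/n₁.
θ_c = arcsin(0.7233) = 46.33°.

θ_c ≈ 46.33°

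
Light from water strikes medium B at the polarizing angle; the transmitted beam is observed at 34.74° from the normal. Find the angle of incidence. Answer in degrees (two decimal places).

Brewster's condition makes the reflected and refracted beams perpendicular: θ_B + θ_t = 90°.
θ_B = 90° − 34.74° = 55.26°.

θ_B ≈ 55.26°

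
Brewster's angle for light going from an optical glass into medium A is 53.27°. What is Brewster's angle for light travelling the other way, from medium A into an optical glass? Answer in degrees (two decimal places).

tan θ_B' = n₁/n₂ = 1/tan θ_B, so θ_B' = 90° − θ_B.
θ_B' = 90° − 53.27° = 36.73°.

θ_B' ≈ 36.73°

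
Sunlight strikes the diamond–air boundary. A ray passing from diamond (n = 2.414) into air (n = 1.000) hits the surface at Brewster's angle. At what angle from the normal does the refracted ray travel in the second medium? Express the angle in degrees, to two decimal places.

θ_t ≈ 67.50°

First find Brewster's angle: tan θ_B = 1.000/2.414 = 0.4143, giving θ_B = 22.50°.
Since θ_B + θ_t = 90° at Brewster incidence, θ_t = 90° − 22.50° = 67.50°.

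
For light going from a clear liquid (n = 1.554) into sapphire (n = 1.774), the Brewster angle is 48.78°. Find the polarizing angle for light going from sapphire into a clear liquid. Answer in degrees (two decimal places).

θ_B' ≈ 41.22°

The two Brewster angles are complementary: θ_B' = 90° − θ_B = 90° − 48.78° = 41.22°.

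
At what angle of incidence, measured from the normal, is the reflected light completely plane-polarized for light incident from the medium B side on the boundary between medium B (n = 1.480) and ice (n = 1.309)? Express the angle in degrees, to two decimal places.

θ_B ≈ 41.49°

At Brewster's angle the reflected and refracted rays are perpendicular, which with Snell's law gives tan θ_B = n₂/n₁.
tan θ_B = n₂/n₁ = 1.309/1.480 = 0.8845. Taking the arctangent, θ_B = 41.49°.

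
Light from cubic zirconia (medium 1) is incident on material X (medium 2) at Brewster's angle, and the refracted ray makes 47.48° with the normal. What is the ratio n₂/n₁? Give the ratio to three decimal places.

n₂/n₁ ≈ 0.917

θ_B + θ_t = 90°, so θ_B = 90° − 47.48° = 42.52°.
tan θ_B = n₂/n₁, so n₂/n₁ = tan 42.52° = 0.917.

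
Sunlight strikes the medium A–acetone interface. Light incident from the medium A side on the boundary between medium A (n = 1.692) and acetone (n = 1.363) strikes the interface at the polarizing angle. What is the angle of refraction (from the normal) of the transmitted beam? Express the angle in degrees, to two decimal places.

θ_B = arctan(n₂/n₁) = arctan(1.363/1.692) = 38.85°.
The refracted ray is perpendicular to the reflected ray, so θ_t = 90° − θ_B = 51.15°.

θ_t ≈ 51.15°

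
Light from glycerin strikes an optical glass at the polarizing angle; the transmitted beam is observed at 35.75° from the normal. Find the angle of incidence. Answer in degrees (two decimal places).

θ_B ≈ 54.25°

At Brewster's angle the reflected and refracted rays are perpendicular, so θ_B + θ_t = 90°.
So θ_B = 90° − θ_t = 90° − 35.75° = 54.25°.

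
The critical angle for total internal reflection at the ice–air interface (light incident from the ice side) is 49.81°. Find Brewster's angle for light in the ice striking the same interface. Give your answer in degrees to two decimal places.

n₂/n₁ = sin θ_c = sin 49.81° = 0.7639.
tan θ_B equals the same ratio, so θ_B = arctan(0.7639) = 37.38°.

θ_B ≈ 37.38°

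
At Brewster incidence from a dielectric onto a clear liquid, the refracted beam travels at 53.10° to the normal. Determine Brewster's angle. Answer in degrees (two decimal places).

Since the reflected and refracted rays are at right angles at the polarizing angle, θ_B + θ_t = 90°.
θ_B = 90° − 53.10° = 36.90°.

θ_B ≈ 36.90°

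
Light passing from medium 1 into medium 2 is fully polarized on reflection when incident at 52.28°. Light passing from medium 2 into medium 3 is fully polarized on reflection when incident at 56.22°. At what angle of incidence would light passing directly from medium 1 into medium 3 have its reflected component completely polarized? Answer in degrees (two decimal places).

tan θ_B(1→2) = n₂/n₁ = tan 52.28° = 1.2929.
tan θ_B(2→3) = n₃/n₂ = tan 56.22° = 1.4949.
So n₃/n₁ = (n₂/n₁)(n₃/n₂) = 1.2929 × 1.4949 = 1.9328.
θ_B(1→3) = arctan(1.9328) = 62.64°.

θ_B ≈ 62.64°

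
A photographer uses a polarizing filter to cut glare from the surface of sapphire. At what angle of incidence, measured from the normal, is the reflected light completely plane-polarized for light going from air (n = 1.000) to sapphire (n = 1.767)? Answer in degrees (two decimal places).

Brewster's condition: tan θ_B = n₂/n₁ = 1.767/1.000 = 1.7670.
So θ_B = arctan 1.7670 = 60.49°.

θ_B ≈ 60.49°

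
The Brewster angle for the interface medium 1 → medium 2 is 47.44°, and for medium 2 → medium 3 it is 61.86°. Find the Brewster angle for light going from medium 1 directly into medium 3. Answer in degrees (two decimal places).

θ_B ≈ 63.84°

n₂/n₁ = tan 47.44° = 1.0890 and n₃/n₂ = tan 61.86° = 1.8697.
So n₃/n₁ = (n₂/n₁)(n₃/n₂) = 1.0890 × 1.8697 = 2.0361.
θ_B(1→3) = arctan(2.0361) = 63.84°.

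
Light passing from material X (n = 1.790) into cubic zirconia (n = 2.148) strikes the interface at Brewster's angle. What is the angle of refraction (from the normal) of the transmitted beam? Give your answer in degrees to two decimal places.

First find Brewster's angle: tan θ_B = 2.148/1.790 = 1.2000, giving θ_B = 50.19°.
Since θ_B + θ_t = 90° at Brewster incidence, θ_t = 90° − 50.19° = 39.81°.

θ_t ≈ 39.81°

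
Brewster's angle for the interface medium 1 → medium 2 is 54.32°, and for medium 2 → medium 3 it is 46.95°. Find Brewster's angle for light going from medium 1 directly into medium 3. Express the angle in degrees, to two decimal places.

θ_B ≈ 56.15°

tan θ_B(1→2) = n₂/n₁ = tan 54.32° = 1.3927.
tan θ_B(2→3) = n₃/n₂ = tan 46.95° = 1.0705.
So n₃/n₁ = (n₂/n₁)(n₃/n₂) = 1.3927 × 1.0705 = 1.4908.
θ_B(1→3) = arctan(1.4908) = 56.15°.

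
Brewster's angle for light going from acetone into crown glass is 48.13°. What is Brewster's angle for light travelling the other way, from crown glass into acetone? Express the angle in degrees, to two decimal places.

θ_B' ≈ 41.87°

The two Brewster angles are complementary: θ_B' = 90° − θ_B = 90° − 48.13° = 41.87°.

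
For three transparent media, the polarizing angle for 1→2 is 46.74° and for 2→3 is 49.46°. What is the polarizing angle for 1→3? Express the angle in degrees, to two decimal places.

tan θ_B(1→2) = n₂/n₁ = tan 46.74° = 1.0627.
tan θ_B(2→3) = n₃/n₂ = tan 49.46° = 1.1692.
Multiplying, n₃/n₁ = 1.0627 × 1.1692 = 1.2425, and θ_B(1→3) = arctan 1.2425 = 51.17°.

θ_B ≈ 51.17°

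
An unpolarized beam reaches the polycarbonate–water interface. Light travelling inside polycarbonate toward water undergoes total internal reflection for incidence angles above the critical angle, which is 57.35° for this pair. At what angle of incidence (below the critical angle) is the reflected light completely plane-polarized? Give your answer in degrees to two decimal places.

θ_B ≈ 40.10°

At the critical angle sin θ_c = n₂/n₁, giving n₂/n₁ = sin 57.35° = 0.8420.
Then tan θ_B = n₂/n₁ = 0.8420, so θ_B = arctan 0.8420 = 40.10°.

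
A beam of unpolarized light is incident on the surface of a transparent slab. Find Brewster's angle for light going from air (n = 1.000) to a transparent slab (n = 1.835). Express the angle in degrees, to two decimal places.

θ_B ≈ 61.41°

At Brewster's angle the reflected and refracted rays are perpendicular, which with Snell's law gives tan θ_B = n₂/n₁.
Brewster's condition: tan θ_B = n₂/n₁ = 1.835/1.000 = 1.8350. Taking the arctangent, θ_B = 61.41°.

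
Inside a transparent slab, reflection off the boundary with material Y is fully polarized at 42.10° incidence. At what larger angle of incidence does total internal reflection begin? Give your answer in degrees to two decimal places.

θ_c ≈ 64.63°

n₂/n₁ = tan 42.10° = 0.9036; the critical angle satisfies sin θ_c = n₂/n₁.
θ_c = arcsin(0.9036) = 64.63°.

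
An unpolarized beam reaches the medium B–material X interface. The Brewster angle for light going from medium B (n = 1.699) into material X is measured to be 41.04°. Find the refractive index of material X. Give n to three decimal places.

At the Brewster angle, tan θ_B = n₂/n₁ with n₁ on the incident side (medium B) and n₂ on the transmitted side (material X).
n₂ = n₁ tan θ_B = 1.699 × tan 41.04° = 1.479.

n ≈ 1.479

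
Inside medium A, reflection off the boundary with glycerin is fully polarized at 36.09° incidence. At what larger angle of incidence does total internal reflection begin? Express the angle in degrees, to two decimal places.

θ_c ≈ 46.80°

tan θ_B = n₂/n₁ = tan 36.09° = 0.7289.
Total internal reflection: sin θ_c = n₂/n₁ = 0.7289.
θ_c = arcsin(0.7289) = 46.80°.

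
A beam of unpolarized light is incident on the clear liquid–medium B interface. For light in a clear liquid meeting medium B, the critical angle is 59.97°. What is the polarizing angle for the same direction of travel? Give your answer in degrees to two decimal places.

n₂/n₁ = sin θ_c = sin 59.97° = 0.8658.
tan θ_B equals the same ratio, so θ_B = arctan(0.8658) = 40.88°.

θ_B ≈ 40.88°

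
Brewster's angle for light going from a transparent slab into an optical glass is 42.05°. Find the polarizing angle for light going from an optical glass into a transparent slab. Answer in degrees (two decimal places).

The two Brewster angles are complementary: θ_B' = 90° − θ_B = 90° − 42.05° = 47.95°.

θ_B' ≈ 47.95°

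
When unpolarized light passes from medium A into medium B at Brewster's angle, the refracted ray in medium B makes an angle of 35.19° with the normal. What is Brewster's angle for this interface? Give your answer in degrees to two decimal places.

Brewster's condition makes the reflected and refracted beams perpendicular: θ_B + θ_t = 90°.
So θ_B = 90° − θ_t = 90° − 35.19° = 54.81°.

θ_B ≈ 54.81°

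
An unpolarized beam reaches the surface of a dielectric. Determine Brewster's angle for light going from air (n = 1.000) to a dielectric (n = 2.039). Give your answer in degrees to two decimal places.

At Brewster's angle the reflected and refracted rays are perpendicular, which with Snell's law gives tan θ_B = n₂/n₁.
tan θ_B = n₂/n₁ = 2.039/1.000 = 2.0390.
So θ_B = arctan 2.0390 = 63.87°.

θ_B ≈ 63.87°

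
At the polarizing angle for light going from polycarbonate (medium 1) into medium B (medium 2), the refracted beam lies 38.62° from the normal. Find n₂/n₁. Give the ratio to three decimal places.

n₂/n₁ ≈ 1.252

At Brewster incidence θ_B = 90° − θ_t = 90° − 38.62° = 51.38°.
tan θ_B = n₂/n₁, so n₂/n₁ = tan 51.38° = 1.252.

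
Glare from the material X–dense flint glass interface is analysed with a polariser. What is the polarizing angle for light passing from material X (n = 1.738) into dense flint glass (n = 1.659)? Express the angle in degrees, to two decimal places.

θ_B ≈ 43.67°

Brewster's condition: tan θ_B = n₂/n₁ = 1.659/1.738 = 0.9545. Taking the arctangent, θ_B = 43.67°.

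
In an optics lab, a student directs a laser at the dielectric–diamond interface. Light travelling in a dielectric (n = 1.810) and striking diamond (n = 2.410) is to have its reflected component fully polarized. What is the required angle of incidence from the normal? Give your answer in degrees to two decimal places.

θ_B ≈ 53.09°

tan θ_B = n₂/n₁ = 2.410/1.810 = 1.3315. Taking the arctangent, θ_B = 53.09°.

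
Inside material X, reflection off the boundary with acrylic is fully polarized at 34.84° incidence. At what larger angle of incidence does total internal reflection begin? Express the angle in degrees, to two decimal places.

tan θ_B = n₂/n₁ = tan 34.84° = 0.6961.
Total internal reflection: sin θ_c = n₂/n₁ = 0.6961.
θ_c = arcsin(0.6961) = 44.11°.

θ_c ≈ 44.11°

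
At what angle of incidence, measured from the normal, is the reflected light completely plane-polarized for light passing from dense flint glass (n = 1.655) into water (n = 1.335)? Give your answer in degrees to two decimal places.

θ_B ≈ 38.89°

tan θ_B = n₂/n₁ = 1.335/1.655 = 0.8066.
So θ_B = arctan 0.8066 = 38.89°.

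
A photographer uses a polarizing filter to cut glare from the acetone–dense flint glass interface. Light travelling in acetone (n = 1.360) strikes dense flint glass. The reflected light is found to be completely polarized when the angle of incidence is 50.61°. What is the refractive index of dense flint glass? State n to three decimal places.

At the polarizing angle, tan θ_B = n₂/n₁ with n₁ on the incident side (acetone) and n₂ on the transmitted side (dense flint glass).
n₂ = n₁ tan θ_B = 1.360 × tan 50.61° = 1.656.

n ≈ 1.656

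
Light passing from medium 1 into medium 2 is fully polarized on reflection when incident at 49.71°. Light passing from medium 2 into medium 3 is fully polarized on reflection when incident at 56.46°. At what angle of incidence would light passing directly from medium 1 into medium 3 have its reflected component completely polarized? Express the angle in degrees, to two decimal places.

θ_B ≈ 60.67°

Each Brewster angle gives a ratio: n₂/n₁ = tan 49.71° = 1.1796, n₃/n₂ = tan 56.46° = 1.5085.
So n₃/n₁ = (n₂/n₁)(n₃/n₂) = 1.1796 × 1.5085 = 1.7794.
θ_B(1→3) = arctan(1.7794) = 60.67°.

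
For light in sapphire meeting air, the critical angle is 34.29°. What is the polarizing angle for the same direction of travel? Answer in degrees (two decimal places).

At the critical angle sin θ_c = n₂/n₁, giving n₂/n₁ = sin 34.29° = 0.5634.
Then tan θ_B = n₂/n₁ = 0.5634, so θ_B = arctan 0.5634 = 29.40°.

θ_B ≈ 29.40°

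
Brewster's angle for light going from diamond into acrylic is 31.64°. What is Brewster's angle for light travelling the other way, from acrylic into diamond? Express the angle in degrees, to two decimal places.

Reversing the direction swaps n₁ and n₂, so tan θ_B' = 1/tan θ_B and θ_B' = 90° − θ_B.
Hence θ_B' = 90° − 31.64° = 58.36°.

θ_B' ≈ 58.36°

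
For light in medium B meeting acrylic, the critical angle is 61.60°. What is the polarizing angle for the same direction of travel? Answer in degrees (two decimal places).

sin θ_c = n₂/n₁, so n₂/n₁ = sin 61.60° = 0.8796.
Brewster: tan θ_B = n₂/n₁ = 0.8796.
θ_B = arctan(0.8796) = 41.34°.

θ_B ≈ 41.34°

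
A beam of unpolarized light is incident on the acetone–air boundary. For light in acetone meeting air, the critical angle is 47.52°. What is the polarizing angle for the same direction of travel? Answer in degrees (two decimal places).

n₂/n₁ = sin θ_c = sin 47.52° = 0.7375.
tan θ_B equals the same ratio, so θ_B = arctan(0.7375) = 36.41°.

θ_B ≈ 36.41°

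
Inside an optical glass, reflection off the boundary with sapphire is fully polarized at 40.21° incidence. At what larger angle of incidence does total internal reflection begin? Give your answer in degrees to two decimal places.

θ_c ≈ 57.71°

n₂/n₁ = tan 40.21° = 0.8454; the critical angle satisfies sin θ_c = n₂/n₁.
θ_c = arcsin(0.8454) = 57.71°.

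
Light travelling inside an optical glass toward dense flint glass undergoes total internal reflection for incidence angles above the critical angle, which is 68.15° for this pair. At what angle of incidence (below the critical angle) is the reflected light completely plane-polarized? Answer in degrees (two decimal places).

θ_B ≈ 42.87°

At the critical angle sin θ_c = n₂/n₁, giving n₂/n₁ = sin 68.15° = 0.9282.
Then tan θ_B = n₂/n₁ = 0.9282, so θ_B = arctan 0.9282 = 42.87°.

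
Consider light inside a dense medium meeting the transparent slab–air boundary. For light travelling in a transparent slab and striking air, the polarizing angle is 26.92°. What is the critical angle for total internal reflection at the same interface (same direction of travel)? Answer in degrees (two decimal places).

θ_c ≈ 30.52°

From Brewster, n₂/n₁ = tan θ_B = tan 26.92° = 0.5078.
Then sin θ_c = n₂/n₁ = 0.5078, so θ_c = arcsin 0.5078 = 30.52°.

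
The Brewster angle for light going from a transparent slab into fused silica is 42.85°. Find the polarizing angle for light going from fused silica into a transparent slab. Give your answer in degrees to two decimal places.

θ_B' ≈ 47.15°

The two Brewster angles are complementary: θ_B' = 90° − θ_B = 90° − 42.85° = 47.15°.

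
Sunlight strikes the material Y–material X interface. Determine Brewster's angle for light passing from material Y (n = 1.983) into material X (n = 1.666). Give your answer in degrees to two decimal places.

tan θ_B = n₂/n₁ = 1.666/1.983 = 0.8401.
So θ_B = arctan 0.8401 = 40.04°.

θ_B ≈ 40.04°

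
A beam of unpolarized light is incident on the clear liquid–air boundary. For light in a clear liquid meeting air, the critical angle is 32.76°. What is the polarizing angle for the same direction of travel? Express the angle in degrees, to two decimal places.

n₂/n₁ = sin θ_c = sin 32.76° = 0.5411.
tan θ_B equals the same ratio, so θ_B = arctan(0.5411) = 28.42°.

θ_B ≈ 28.42°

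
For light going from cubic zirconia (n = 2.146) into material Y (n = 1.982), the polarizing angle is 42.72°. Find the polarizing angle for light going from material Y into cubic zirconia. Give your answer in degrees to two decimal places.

θ_B' ≈ 47.28°

Reversing the direction swaps n₁ and n₂, so tan θ_B' = 1/tan θ_B and θ_B' = 90° − θ_B.
Hence θ_B' = 90° − 42.72° = 47.28°.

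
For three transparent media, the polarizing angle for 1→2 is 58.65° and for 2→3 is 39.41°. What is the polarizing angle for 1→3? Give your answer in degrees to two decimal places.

Each Brewster angle gives a ratio: n₂/n₁ = tan 58.65° = 1.6415, n₃/n₂ = tan 39.41° = 0.8217.
n₃/n₁ = 1.3488. Then tan θ_B(1→3) = n₃/n₁, so θ_B(1→3) = arctan(1.3488) = 53.45°.

θ_B ≈ 53.45°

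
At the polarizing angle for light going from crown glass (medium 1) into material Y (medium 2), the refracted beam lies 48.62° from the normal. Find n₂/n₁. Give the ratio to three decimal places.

n₂/n₁ ≈ 0.881

θ_B + θ_t = 90°, so θ_B = 90° − 48.62° = 41.38°.
Then n₂/n₁ = tan θ_B = tan 41.38° = 0.881.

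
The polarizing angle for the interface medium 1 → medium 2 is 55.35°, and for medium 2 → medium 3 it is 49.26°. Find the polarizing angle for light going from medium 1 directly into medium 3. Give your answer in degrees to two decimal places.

n₂/n₁ = tan 55.35° = 1.4469 and n₃/n₂ = tan 49.26° = 1.1610.
Multiplying, n₃/n₁ = 1.4469 × 1.1610 = 1.6798, and θ_B(1→3) = arctan 1.6798 = 59.23°.

θ_B ≈ 59.23°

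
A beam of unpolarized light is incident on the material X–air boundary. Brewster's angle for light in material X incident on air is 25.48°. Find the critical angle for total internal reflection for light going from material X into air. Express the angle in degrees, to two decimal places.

θ_c ≈ 28.46°

n₂/n₁ = tan 25.48° = 0.4765; the critical angle satisfies sin θ_c = n₂/n₁.
θ_c = arcsin(0.4765) = 28.46°.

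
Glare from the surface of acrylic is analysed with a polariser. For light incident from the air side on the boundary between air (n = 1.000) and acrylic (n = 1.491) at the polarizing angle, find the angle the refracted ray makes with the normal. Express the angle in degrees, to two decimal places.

θ_t ≈ 33.85°

θ_B = arctan(n₂/n₁) = arctan(1.491/1.000) = 56.15°.
At Brewster's angle the reflected and refracted rays are perpendicular, so θ_t = 90° − θ_B = 90° − 56.15° = 33.85°.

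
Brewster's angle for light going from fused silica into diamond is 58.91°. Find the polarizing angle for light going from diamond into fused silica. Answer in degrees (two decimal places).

tan θ_B' = n₁/n₂ = 1/tan θ_B, so θ_B' = 90° − θ_B.
θ_B' = 90° − 58.91° = 31.09°.

θ_B' ≈ 31.09°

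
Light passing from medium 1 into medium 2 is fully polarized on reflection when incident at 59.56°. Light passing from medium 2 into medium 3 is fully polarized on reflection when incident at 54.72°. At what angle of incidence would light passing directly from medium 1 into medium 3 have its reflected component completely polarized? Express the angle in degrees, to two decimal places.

θ_B ≈ 67.42°

n₂/n₁ = tan 59.56° = 1.7017 and n₃/n₂ = tan 54.72° = 1.4134.
Multiplying, n₃/n₁ = 1.7017 × 1.4134 = 2.4052, and θ_B(1→3) = arctan 2.4052 = 67.42°.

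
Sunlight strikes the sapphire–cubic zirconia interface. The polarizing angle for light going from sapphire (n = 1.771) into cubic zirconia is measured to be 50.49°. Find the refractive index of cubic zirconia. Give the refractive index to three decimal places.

n ≈ 2.148

Full polarization of the reflected beam means tan θ_B = n₂/n₁, where n₁ is the incident medium (sapphire).
n₂ = n₁ tan θ_B = 1.771 × tan 50.49° = 2.148.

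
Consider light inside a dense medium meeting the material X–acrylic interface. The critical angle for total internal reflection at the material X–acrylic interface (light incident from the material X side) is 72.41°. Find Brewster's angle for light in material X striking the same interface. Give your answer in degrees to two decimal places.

n₂/n₁ = sin θ_c = sin 72.41° = 0.9532.
tan θ_B equals the same ratio, so θ_B = arctan(0.9532) = 43.63°.

θ_B ≈ 43.63°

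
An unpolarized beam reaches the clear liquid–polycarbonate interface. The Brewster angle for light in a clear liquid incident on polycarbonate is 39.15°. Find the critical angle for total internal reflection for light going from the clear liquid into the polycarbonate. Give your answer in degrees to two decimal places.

θ_c ≈ 54.50°

tan θ_B = n₂/n₁ = tan 39.15° = 0.8141.
Total internal reflection: sin θ_c = n₂/n₁ = 0.8141.
θ_c = arcsin(0.8141) = 54.50°.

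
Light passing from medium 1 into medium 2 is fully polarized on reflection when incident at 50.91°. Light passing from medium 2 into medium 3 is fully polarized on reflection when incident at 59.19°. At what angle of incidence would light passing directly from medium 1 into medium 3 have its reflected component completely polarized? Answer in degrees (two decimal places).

tan θ_B(1→2) = n₂/n₁ = tan 50.91° = 1.2309.
tan θ_B(2→3) = n₃/n₂ = tan 59.19° = 1.6769.
Multiplying, n₃/n₁ = 1.2309 × 1.6769 = 2.0641, and θ_B(1→3) = arctan 2.0641 = 64.15°.

θ_B ≈ 64.15°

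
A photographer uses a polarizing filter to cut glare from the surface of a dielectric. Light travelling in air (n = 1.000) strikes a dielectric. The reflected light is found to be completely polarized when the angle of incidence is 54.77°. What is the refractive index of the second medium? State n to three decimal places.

Brewster's law: tan θ_B = n₂/n₁ (light incident in air, refracted into a dielectric).
n₂ = n₁ tan θ_B = 1.000 × tan 54.77° = 1.416.

n ≈ 1.416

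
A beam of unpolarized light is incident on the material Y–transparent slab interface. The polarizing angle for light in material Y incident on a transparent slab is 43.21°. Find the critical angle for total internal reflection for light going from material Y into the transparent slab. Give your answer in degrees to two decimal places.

n₂/n₁ = tan 43.21° = 0.9394; the critical angle satisfies sin θ_c = n₂/n₁.
θ_c = arcsin(0.9394) = 69.95°.

θ_c ≈ 69.95°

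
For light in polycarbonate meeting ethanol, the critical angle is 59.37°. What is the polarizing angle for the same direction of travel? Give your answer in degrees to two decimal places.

θ_B ≈ 40.71°

sin θ_c = n₂/n₁, so n₂/n₁ = sin 59.37° = 0.8605.
Brewster: tan θ_B = n₂/n₁ = 0.8605.
θ_B = arctan(0.8605) = 40.71°.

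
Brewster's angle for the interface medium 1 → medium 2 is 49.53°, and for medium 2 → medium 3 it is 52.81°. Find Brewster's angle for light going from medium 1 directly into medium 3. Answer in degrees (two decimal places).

n₂/n₁ = tan 49.53° = 1.1721 and n₃/n₂ = tan 52.81° = 1.3179.
So n₃/n₁ = (n₂/n₁)(n₃/n₂) = 1.1721 × 1.3179 = 1.5447.
θ_B(1→3) = arctan(1.5447) = 57.08°.

θ_B ≈ 57.08°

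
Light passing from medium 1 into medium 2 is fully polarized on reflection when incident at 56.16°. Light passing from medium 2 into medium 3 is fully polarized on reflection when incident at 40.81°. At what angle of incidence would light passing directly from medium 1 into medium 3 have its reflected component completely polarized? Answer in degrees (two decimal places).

n₂/n₁ = tan 56.16° = 1.4915 and n₃/n₂ = tan 40.81° = 0.8635.
n₃/n₁ = 1.2879. Then tan θ_B(1→3) = n₃/n₁, so θ_B(1→3) = arctan(1.2879) = 52.17°.

θ_B ≈ 52.17°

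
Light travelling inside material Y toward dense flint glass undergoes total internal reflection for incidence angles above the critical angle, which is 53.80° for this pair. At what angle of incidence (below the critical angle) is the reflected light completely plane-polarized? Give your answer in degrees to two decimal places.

sin θ_c = n₂/n₁, so n₂/n₁ = sin 53.80° = 0.8070.
Brewster: tan θ_B = n₂/n₁ = 0.8070.
θ_B = arctan(0.8070) = 38.90°.

θ_B ≈ 38.90°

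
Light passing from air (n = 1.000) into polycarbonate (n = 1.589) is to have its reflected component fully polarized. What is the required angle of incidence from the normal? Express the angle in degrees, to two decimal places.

Brewster's condition: tan θ_B = n₂/n₁ = 1.589/1.000 = 1.5890. Taking the arctangent, θ_B = 57.82°.

θ_B ≈ 57.82°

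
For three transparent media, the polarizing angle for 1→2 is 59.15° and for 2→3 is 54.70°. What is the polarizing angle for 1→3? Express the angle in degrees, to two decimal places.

Each Brewster angle gives a ratio: n₂/n₁ = tan 59.15° = 1.6742, n₃/n₂ = tan 54.70° = 1.4124.
So n₃/n₁ = (n₂/n₁)(n₃/n₂) = 1.6742 × 1.4124 = 2.3645.
θ_B(1→3) = arctan(2.3645) = 67.08°.

θ_B ≈ 67.08°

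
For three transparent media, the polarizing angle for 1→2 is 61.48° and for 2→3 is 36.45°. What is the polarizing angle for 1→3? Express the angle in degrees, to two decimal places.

tan θ_B(1→2) = n₂/n₁ = tan 61.48° = 1.8402.
tan θ_B(2→3) = n₃/n₂ = tan 36.45° = 0.7386.
n₃/n₁ = 1.3592. Then tan θ_B(1→3) = n₃/n₁, so θ_B(1→3) = arctan(1.3592) = 53.66°.

θ_B ≈ 53.66°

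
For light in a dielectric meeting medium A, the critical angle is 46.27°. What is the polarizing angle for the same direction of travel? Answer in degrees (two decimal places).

θ_B ≈ 35.85°

At the critical angle sin θ_c = n₂/n₁, giving n₂/n₁ = sin 46.27° = 0.7226.
Then tan θ_B = n₂/n₁ = 0.7226, so θ_B = arctan 0.7226 = 35.85°.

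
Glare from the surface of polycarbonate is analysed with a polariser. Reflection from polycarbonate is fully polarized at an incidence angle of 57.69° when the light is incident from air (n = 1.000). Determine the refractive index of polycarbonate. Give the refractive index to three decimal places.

n ≈ 1.581

At the polarizing angle, tan θ_B = n₂/n₁ with n₁ on the incident side (air) and n₂ on the transmitted side (polycarbonate).
n₂ = n₁ tan θ_B = 1.000 × tan 57.69° = 1.581.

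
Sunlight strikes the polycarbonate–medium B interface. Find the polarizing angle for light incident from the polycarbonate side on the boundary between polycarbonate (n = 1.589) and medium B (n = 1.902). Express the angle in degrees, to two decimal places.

θ_B ≈ 50.12°

At Brewster's angle the reflected and refracted rays are perpendicular, which with Snell's law gives tan θ_B = n₂/n₁.
Brewster's condition: tan θ_B = n₂/n₁ = 1.902/1.589 = 1.1970.
θ_B = arctan(1.1970) = 50.12°.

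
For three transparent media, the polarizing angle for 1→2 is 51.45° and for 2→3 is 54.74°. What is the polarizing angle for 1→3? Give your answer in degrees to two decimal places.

n₂/n₁ = tan 51.45° = 1.2549 and n₃/n₂ = tan 54.74° = 1.4144.
Multiplying, n₃/n₁ = 1.2549 × 1.4144 = 1.7750, and θ_B(1→3) = arctan 1.7750 = 60.60°.

θ_B ≈ 60.60°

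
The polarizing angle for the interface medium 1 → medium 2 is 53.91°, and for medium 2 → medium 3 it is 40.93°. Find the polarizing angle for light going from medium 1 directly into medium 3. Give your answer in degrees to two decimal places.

θ_B ≈ 49.95°

Each Brewster angle gives a ratio: n₂/n₁ = tan 53.91° = 1.3718, n₃/n₂ = tan 40.93° = 0.8671.
So n₃/n₁ = (n₂/n₁)(n₃/n₂) = 1.3718 × 0.8671 = 1.1896.
θ_B(1→3) = arctan(1.1896) = 49.95°.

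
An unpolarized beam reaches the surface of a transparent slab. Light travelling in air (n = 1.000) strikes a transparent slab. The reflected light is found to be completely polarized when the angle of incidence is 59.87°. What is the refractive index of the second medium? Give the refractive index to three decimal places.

Brewster's law: tan θ_B = n₂/n₁ (light incident in air, refracted into a transparent slab).
n₂ = n₁ tan θ_B = 1.000 × tan 59.87° = 1.723.

n ≈ 1.723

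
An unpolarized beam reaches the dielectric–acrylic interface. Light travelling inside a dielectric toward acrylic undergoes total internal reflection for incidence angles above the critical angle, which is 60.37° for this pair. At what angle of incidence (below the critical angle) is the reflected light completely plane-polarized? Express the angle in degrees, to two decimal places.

n₂/n₁ = sin θ_c = sin 60.37° = 0.8692.
tan θ_B equals the same ratio, so θ_B = arctan(0.8692) = 41.00°.

θ_B ≈ 41.00°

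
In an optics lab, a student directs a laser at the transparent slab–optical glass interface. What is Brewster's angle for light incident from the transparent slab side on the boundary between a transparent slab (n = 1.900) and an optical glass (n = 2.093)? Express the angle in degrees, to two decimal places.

θ_B ≈ 47.77°

Brewster's condition: tan θ_B = n₂/n₁ = 2.093/1.900 = 1.1016. Taking the arctangent, θ_B = 47.77°.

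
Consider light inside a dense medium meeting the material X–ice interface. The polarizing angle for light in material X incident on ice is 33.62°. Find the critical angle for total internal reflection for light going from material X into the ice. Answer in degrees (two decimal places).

θ_c ≈ 41.67°

n₂/n₁ = tan 33.62° = 0.6649; the critical angle satisfies sin θ_c = n₂/n₁.
θ_c = arcsin(0.6649) = 41.67°.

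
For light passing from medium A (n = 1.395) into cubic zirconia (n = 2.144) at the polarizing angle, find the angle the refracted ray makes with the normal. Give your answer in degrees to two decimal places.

θ_t ≈ 33.05°

tan θ_B = n₂/n₁ = 2.144/1.395 = 1.5369, so θ_B = 56.95°.
The refracted ray is perpendicular to the reflected ray, so θ_t = 90° − θ_B = 33.05°.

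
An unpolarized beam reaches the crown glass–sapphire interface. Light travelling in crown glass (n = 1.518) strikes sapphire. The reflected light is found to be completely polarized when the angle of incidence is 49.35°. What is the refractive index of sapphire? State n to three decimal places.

n ≈ 1.768

Full polarization of the reflected beam means tan θ_B = n₂/n₁, where n₁ is the incident medium (crown glass).
n₂ = n₁ tan θ_B = 1.518 × tan 49.35° = 1.768.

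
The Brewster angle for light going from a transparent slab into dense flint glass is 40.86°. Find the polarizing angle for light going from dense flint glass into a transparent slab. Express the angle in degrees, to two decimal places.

The two Brewster angles are complementary: θ_B' = 90° − θ_B = 90° − 40.86° = 49.14°.

θ_B' ≈ 49.14°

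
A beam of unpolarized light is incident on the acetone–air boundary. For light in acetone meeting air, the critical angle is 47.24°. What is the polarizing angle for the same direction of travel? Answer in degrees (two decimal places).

n₂/n₁ = sin θ_c = sin 47.24° = 0.7342.
tan θ_B equals the same ratio, so θ_B = arctan(0.7342) = 36.29°.

θ_B ≈ 36.29°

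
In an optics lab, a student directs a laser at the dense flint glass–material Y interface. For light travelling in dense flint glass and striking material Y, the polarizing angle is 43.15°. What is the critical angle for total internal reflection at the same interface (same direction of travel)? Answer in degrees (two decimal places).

tan θ_B = n₂/n₁ = tan 43.15° = 0.9374.
Total internal reflection: sin θ_c = n₂/n₁ = 0.9374.
θ_c = arcsin(0.9374) = 69.62°.

θ_c ≈ 69.62°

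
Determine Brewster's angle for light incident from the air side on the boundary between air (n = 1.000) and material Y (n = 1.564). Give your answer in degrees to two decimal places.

The reflected p-component vanishes when tan θ_B = n₂/n₁.
tan θ_B = n₂/n₁ = 1.564/1.000 = 1.5640.
So θ_B = arctan 1.5640 = 57.41°.

θ_B ≈ 57.41°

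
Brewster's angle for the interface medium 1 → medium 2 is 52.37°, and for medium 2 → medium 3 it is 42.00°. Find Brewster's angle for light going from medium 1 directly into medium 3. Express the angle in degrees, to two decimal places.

tan θ_B(1→2) = n₂/n₁ = tan 52.37° = 1.2971.
tan θ_B(2→3) = n₃/n₂ = tan 42.00° = 0.9004.
n₃/n₁ = 1.1679. Then tan θ_B(1→3) = n₃/n₁, so θ_B(1→3) = arctan(1.1679) = 49.43°.

θ_B ≈ 49.43°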